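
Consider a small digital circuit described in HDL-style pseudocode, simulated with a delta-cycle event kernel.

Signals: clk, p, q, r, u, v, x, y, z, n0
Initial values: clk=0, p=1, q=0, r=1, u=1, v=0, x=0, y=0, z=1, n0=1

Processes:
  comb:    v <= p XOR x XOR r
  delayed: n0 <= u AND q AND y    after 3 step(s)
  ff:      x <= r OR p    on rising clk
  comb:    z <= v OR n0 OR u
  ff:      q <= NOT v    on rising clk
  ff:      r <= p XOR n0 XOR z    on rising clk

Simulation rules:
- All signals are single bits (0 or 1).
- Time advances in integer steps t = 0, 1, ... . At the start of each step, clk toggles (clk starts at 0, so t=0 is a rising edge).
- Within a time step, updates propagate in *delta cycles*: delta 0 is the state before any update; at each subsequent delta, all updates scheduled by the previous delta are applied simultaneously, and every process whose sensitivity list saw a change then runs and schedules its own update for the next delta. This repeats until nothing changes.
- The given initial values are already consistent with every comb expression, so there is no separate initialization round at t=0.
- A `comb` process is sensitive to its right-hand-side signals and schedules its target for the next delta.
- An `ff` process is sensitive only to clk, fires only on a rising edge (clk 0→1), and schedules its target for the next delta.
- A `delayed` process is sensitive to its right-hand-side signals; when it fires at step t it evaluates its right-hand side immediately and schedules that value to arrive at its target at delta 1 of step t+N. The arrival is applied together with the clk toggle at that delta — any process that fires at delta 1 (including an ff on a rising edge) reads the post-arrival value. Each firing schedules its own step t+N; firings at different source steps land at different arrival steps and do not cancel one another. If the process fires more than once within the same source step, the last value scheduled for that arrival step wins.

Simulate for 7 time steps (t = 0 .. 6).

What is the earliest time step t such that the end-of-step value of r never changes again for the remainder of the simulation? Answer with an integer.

4

t0.Δ0 y=0 r=1 u=1 n0=1 p=1 v=0 clk=0 z=1 q=0 x=0
t0.Δ1 y=0 r=1 u=1 n0=1 p=1 v=0 clk=1 z=1 q=0 x=0
t0.Δ2 y=0 r=1 u=1 n0=1 p=1 v=0 clk=1 z=1 q=1 x=1
t0.Δ3 y=0 r=1 u=1 n0=1 p=1 v=1 clk=1 z=1 q=1 x=1
t1.Δ0 y=0 r=1 u=1 n0=1 p=1 v=1 clk=1 z=1 q=1 x=1
t1.Δ1 y=0 r=1 u=1 n0=1 p=1 v=1 clk=0 z=1 q=1 x=1
t2.Δ0 y=0 r=1 u=1 n0=1 p=1 v=1 clk=0 z=1 q=1 x=1
t2.Δ1 y=0 r=1 u=1 n0=1 p=1 v=1 clk=1 z=1 q=1 x=1
t2.Δ2 y=0 r=1 u=1 n0=1 p=1 v=1 clk=1 z=1 q=0 x=1
t3.Δ0 y=0 r=1 u=1 n0=1 p=1 v=1 clk=1 z=1 q=0 x=1
t3.Δ1 y=0 r=1 u=1 n0=0 p=1 v=1 clk=0 z=1 q=0 x=1
t4.Δ0 y=0 r=1 u=1 n0=0 p=1 v=1 clk=0 z=1 q=0 x=1
t4.Δ1 y=0 r=1 u=1 n0=0 p=1 v=1 clk=1 z=1 q=0 x=1
t4.Δ2 y=0 r=0 u=1 n0=0 p=1 v=1 clk=1 z=1 q=0 x=1
t4.Δ3 y=0 r=0 u=1 n0=0 p=1 v=0 clk=1 z=1 q=0 x=1
t5.Δ0 y=0 r=0 u=1 n0=0 p=1 v=0 clk=1 z=1 q=0 x=1
t5.Δ1 y=0 r=0 u=1 n0=0 p=1 v=0 clk=0 z=1 q=0 x=1
t6.Δ0 y=0 r=0 u=1 n0=0 p=1 v=0 clk=0 z=1 q=0 x=1
t6.Δ1 y=0 r=0 u=1 n0=0 p=1 v=0 clk=1 z=1 q=0 x=1
t6.Δ2 y=0 r=0 u=1 n0=0 p=1 v=0 clk=1 z=1 q=1 x=1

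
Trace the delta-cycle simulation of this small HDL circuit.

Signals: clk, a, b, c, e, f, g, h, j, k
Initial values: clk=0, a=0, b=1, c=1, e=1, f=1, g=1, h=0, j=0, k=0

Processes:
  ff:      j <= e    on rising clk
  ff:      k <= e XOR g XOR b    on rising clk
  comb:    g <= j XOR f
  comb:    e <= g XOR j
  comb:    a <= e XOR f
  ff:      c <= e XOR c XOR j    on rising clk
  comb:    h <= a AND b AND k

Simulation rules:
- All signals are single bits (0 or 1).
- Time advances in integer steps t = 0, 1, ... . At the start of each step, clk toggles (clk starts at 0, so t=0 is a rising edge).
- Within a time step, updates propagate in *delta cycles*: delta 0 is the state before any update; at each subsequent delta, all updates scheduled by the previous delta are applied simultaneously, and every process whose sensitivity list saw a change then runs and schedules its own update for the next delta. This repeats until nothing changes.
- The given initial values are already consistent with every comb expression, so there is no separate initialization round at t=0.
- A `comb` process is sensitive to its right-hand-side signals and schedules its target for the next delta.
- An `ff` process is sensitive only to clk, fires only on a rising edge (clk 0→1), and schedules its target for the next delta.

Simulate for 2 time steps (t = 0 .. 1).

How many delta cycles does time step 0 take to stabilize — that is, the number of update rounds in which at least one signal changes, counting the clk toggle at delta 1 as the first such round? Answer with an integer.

6

[bits: b,j,k,a,g,c,clk,e,h,f]
t=0: Δ0=1000110101 Δ1=1000111101 Δ2=1110101101 Δ3=1110001001 Δ4=1111001101 Δ5=1110001111 Δ6=1110001101 | 6Δ
t=1: Δ0=1110001101 Δ1=1110000101 | 1Δ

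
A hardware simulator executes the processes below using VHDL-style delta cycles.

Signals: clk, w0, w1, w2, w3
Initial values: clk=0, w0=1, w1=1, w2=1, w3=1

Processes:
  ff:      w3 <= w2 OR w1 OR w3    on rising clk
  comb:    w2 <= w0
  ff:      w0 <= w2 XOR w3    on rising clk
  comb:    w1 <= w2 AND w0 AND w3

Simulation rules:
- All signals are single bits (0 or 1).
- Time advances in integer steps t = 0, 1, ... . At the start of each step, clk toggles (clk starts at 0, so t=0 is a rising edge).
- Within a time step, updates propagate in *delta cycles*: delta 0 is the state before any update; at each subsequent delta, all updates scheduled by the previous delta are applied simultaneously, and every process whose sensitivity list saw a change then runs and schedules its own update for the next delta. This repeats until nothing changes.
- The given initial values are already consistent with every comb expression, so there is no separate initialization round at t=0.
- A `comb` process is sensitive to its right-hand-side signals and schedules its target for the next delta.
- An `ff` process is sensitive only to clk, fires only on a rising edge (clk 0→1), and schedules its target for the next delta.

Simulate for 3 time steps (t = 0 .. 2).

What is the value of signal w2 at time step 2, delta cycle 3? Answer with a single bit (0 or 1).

[bits: w1,w2,clk,w0,w3]
t=0: Δ0=11011 Δ1=11111 Δ2=11101 Δ3=00101 | 3Δ
t=1: Δ0=00101 Δ1=00001 | 1Δ
t=2: Δ0=00001 Δ1=00101 Δ2=00111 Δ3=01111 Δ4=11111 | 4Δ

1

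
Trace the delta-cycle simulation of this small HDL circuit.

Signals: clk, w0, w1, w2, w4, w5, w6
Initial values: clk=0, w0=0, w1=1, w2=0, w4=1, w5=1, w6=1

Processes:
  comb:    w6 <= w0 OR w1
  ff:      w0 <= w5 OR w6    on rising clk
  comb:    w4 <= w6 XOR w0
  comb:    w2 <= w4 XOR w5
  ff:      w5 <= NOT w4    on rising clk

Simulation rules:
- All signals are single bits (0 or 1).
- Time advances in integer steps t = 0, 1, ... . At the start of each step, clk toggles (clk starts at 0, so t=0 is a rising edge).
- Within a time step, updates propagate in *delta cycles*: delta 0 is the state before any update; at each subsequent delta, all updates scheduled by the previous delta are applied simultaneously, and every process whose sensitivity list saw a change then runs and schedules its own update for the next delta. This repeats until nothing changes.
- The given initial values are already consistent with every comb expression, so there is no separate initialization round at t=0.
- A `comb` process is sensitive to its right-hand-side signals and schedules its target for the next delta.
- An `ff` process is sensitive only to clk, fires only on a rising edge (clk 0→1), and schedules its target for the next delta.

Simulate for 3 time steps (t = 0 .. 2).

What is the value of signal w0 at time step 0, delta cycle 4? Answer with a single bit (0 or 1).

1

t=0 Δ0: w4=1 w5=1 w2=0 w6=1 w0=0 clk=0 w1=1
  Δ1: clk:0→1
  Δ2: w5:1→0, w0:0→1
  Δ3: w4:1→0, w2:0→1
  Δ4: w2:1→0
  (4Δ to stable)
t=1 Δ0: w4=0 w5=0 w2=0 w6=1 w0=1 clk=1 w1=1
  Δ1: clk:1→0
  (1Δ to stable)
t=2 Δ0: w4=0 w5=0 w2=0 w6=1 w0=1 clk=0 w1=1
  Δ1: clk:0→1
  Δ2: w5:0→1
  Δ3: w2:0→1
  (3Δ to stable)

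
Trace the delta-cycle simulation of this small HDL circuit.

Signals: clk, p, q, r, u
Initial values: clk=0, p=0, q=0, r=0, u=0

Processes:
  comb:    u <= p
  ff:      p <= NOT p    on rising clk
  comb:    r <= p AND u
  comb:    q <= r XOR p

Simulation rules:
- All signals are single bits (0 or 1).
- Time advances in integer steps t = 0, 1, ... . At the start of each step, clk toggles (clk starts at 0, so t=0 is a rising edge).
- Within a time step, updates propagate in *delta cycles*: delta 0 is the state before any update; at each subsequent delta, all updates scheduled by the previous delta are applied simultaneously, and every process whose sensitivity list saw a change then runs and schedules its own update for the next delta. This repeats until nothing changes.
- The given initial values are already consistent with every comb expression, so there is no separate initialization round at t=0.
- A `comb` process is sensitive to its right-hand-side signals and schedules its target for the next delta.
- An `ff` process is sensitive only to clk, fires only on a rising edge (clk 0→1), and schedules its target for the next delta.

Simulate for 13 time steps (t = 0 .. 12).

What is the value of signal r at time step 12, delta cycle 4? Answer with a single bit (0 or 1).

1

t0.Δ0 p=0 clk=0 q=0 u=0 r=0
t0.Δ1 p=0 clk=1 q=0 u=0 r=0
t0.Δ2 p=1 clk=1 q=0 u=0 r=0
t0.Δ3 p=1 clk=1 q=1 u=1 r=0
t0.Δ4 p=1 clk=1 q=1 u=1 r=1
t0.Δ5 p=1 clk=1 q=0 u=1 r=1
t1.Δ0 p=1 clk=1 q=0 u=1 r=1
t1.Δ1 p=1 clk=0 q=0 u=1 r=1
t2.Δ0 p=1 clk=0 q=0 u=1 r=1
t2.Δ1 p=1 clk=1 q=0 u=1 r=1
t2.Δ2 p=0 clk=1 q=0 u=1 r=1
t2.Δ3 p=0 clk=1 q=1 u=0 r=0
t2.Δ4 p=0 clk=1 q=0 u=0 r=0
t3.Δ0 p=0 clk=1 q=0 u=0 r=0
t3.Δ1 p=0 clk=0 q=0 u=0 r=0
t4.Δ0 p=0 clk=0 q=0 u=0 r=0
t4.Δ1 p=0 clk=1 q=0 u=0 r=0
t4.Δ2 p=1 clk=1 q=0 u=0 r=0
t4.Δ3 p=1 clk=1 q=1 u=1 r=0
t4.Δ4 p=1 clk=1 q=1 u=1 r=1
t4.Δ5 p=1 clk=1 q=0 u=1 r=1
t5.Δ0 p=1 clk=1 q=0 u=1 r=1
t5.Δ1 p=1 clk=0 q=0 u=1 r=1
t6.Δ0 p=1 clk=0 q=0 u=1 r=1
t6.Δ1 p=1 clk=1 q=0 u=1 r=1
t6.Δ2 p=0 clk=1 q=0 u=1 r=1
t6.Δ3 p=0 clk=1 q=1 u=0 r=0
t6.Δ4 p=0 clk=1 q=0 u=0 r=0
t7.Δ0 p=0 clk=1 q=0 u=0 r=0
t7.Δ1 p=0 clk=0 q=0 u=0 r=0
t8.Δ0 p=0 clk=0 q=0 u=0 r=0
t8.Δ1 p=0 clk=1 q=0 u=0 r=0
t8.Δ2 p=1 clk=1 q=0 u=0 r=0
t8.Δ3 p=1 clk=1 q=1 u=1 r=0
t8.Δ4 p=1 clk=1 q=1 u=1 r=1
t8.Δ5 p=1 clk=1 q=0 u=1 r=1
t9.Δ0 p=1 clk=1 q=0 u=1 r=1
t9.Δ1 p=1 clk=0 q=0 u=1 r=1
t10.Δ0 p=1 clk=0 q=0 u=1 r=1
t10.Δ1 p=1 clk=1 q=0 u=1 r=1
t10.Δ2 p=0 clk=1 q=0 u=1 r=1
t10.Δ3 p=0 clk=1 q=1 u=0 r=0
t10.Δ4 p=0 clk=1 q=0 u=0 r=0
t11.Δ0 p=0 clk=1 q=0 u=0 r=0
t11.Δ1 p=0 clk=0 q=0 u=0 r=0
t12.Δ0 p=0 clk=0 q=0 u=0 r=0
t12.Δ1 p=0 clk=1 q=0 u=0 r=0
t12.Δ2 p=1 clk=1 q=0 u=0 r=0
t12.Δ3 p=1 clk=1 q=1 u=1 r=0
t12.Δ4 p=1 clk=1 q=1 u=1 r=1
t12.Δ5 p=1 clk=1 q=0 u=1 r=1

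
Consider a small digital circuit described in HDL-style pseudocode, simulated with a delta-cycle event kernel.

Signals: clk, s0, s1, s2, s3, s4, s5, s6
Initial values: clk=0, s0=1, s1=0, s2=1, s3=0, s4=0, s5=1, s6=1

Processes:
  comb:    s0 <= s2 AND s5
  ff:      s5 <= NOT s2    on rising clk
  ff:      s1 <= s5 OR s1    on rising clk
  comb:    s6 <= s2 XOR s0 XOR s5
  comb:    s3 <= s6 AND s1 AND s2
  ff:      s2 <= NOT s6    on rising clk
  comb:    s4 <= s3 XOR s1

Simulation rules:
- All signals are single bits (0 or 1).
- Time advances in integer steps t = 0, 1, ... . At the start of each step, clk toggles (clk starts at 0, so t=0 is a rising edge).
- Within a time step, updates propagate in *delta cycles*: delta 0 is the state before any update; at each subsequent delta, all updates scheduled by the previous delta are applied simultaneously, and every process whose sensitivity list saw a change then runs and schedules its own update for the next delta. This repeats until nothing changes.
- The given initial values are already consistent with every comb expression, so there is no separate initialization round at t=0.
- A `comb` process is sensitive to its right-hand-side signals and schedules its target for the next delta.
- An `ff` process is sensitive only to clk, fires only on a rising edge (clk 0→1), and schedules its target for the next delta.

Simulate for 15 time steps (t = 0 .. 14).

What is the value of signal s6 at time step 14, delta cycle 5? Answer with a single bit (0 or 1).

1

t=0 Δ0: s5=1 s0=1 s2=1 clk=0 s6=1 s4=0 s3=0 s1=0
  Δ1: clk:0→1
  Δ2: s5:1→0, s2:1→0, s1:0→1
  Δ3: s0:1→0, s4:0→1
  Δ4: s6:1→0
  (4Δ to stable)
t=1 Δ0: s5=0 s0=0 s2=0 clk=1 s6=0 s4=1 s3=0 s1=1
  Δ1: clk:1→0
  (1Δ to stable)
t=2 Δ0: s5=0 s0=0 s2=0 clk=0 s6=0 s4=1 s3=0 s1=1
  Δ1: clk:0→1
  Δ2: s5:0→1, s2:0→1
  Δ3: s0:0→1
  Δ4: s6:0→1
  Δ5: s3:0→1
  Δ6: s4:1→0
  (6Δ to stable)
t=3 Δ0: s5=1 s0=1 s2=1 clk=1 s6=1 s4=0 s3=1 s1=1
  Δ1: clk:1→0
  (1Δ to stable)
t=4 Δ0: s5=1 s0=1 s2=1 clk=0 s6=1 s4=0 s3=1 s1=1
  Δ1: clk:0→1
  Δ2: s5:1→0, s2:1→0
  Δ3: s0:1→0, s3:1→0
  Δ4: s6:1→0, s4:0→1
  (4Δ to stable)
t=5 Δ0: s5=0 s0=0 s2=0 clk=1 s6=0 s4=1 s3=0 s1=1
  Δ1: clk:1→0
  (1Δ to stable)
t=6 Δ0: s5=0 s0=0 s2=0 clk=0 s6=0 s4=1 s3=0 s1=1
  Δ1: clk:0→1
  Δ2: s5:0→1, s2:0→1
  Δ3: s0:0→1
  Δ4: s6:0→1
  Δ5: s3:0→1
  Δ6: s4:1→0
  (6Δ to stable)
t=7 Δ0: s5=1 s0=1 s2=1 clk=1 s6=1 s4=0 s3=1 s1=1
  Δ1: clk:1→0
  (1Δ to stable)
t=8 Δ0: s5=1 s0=1 s2=1 clk=0 s6=1 s4=0 s3=1 s1=1
  Δ1: clk:0→1
  Δ2: s5:1→0, s2:1→0
  Δ3: s0:1→0, s3:1→0
  Δ4: s6:1→0, s4:0→1
  (4Δ to stable)
t=9 Δ0: s5=0 s0=0 s2=0 clk=1 s6=0 s4=1 s3=0 s1=1
  Δ1: clk:1→0
  (1Δ to stable)
t=10 Δ0: s5=0 s0=0 s2=0 clk=0 s6=0 s4=1 s3=0 s1=1
  Δ1: clk:0→1
  Δ2: s5:0→1, s2:0→1
  Δ3: s0:0→1
  Δ4: s6:0→1
  Δ5: s3:0→1
  Δ6: s4:1→0
  (6Δ to stable)
t=11 Δ0: s5=1 s0=1 s2=1 clk=1 s6=1 s4=0 s3=1 s1=1
  Δ1: clk:1→0
  (1Δ to stable)
t=12 Δ0: s5=1 s0=1 s2=1 clk=0 s6=1 s4=0 s3=1 s1=1
  Δ1: clk:0→1
  Δ2: s5:1→0, s2:1→0
  Δ3: s0:1→0, s3:1→0
  Δ4: s6:1→0, s4:0→1
  (4Δ to stable)
t=13 Δ0: s5=0 s0=0 s2=0 clk=1 s6=0 s4=1 s3=0 s1=1
  Δ1: clk:1→0
  (1Δ to stable)
t=14 Δ0: s5=0 s0=0 s2=0 clk=0 s6=0 s4=1 s3=0 s1=1
  Δ1: clk:0→1
  Δ2: s5:0→1, s2:0→1
  Δ3: s0:0→1
  Δ4: s6:0→1
  Δ5: s3:0→1
  Δ6: s4:1→0
  (6Δ to stable)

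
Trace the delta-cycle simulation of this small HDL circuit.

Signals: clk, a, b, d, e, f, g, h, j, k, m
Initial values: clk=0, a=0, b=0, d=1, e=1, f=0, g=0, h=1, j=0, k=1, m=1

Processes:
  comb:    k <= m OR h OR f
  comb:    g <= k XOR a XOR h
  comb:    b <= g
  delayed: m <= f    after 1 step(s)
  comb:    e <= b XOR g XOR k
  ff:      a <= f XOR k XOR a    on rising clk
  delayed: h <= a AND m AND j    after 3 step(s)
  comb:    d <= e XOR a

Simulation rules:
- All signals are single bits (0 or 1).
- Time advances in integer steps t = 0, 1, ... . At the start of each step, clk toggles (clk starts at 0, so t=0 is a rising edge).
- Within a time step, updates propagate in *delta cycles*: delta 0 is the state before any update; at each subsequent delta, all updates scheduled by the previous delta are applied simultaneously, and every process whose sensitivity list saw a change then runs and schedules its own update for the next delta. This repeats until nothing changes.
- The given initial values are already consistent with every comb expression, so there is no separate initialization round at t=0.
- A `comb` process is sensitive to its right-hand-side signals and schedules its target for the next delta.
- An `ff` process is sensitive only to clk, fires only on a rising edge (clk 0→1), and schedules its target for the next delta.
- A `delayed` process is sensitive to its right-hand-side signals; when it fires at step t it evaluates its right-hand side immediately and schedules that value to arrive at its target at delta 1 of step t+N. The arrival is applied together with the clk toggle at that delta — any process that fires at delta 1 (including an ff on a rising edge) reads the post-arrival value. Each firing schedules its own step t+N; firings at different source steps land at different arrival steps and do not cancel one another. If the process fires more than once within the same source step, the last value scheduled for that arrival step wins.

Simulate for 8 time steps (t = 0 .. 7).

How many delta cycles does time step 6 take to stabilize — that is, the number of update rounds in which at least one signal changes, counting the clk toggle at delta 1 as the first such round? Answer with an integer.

t=0 Δ0: f=0 g=0 b=0 d=1 j=0 m=1 h=1 a=0 clk=0 k=1 e=1
  Δ1: clk:0→1
  Δ2: a:0→1
  Δ3: g:0→1, d:1→0
  Δ4: b:0→1, e:1→0
  Δ5: d:0→1, e:0→1
  Δ6: d:1→0
  (6Δ to stable)
t=1 Δ0: f=0 g=1 b=1 d=0 j=0 m=1 h=1 a=1 clk=1 k=1 e=1
  Δ1: clk:1→0
  (1Δ to stable)
t=2 Δ0: f=0 g=1 b=1 d=0 j=0 m=1 h=1 a=1 clk=0 k=1 e=1
  Δ1: clk:0→1
  Δ2: a:1→0
  Δ3: g:1→0, d:0→1
  Δ4: b:1→0, e:1→0
  Δ5: d:1→0, e:0→1
  Δ6: d:0→1
  (6Δ to stable)
t=3 Δ0: f=0 g=0 b=0 d=1 j=0 m=1 h=1 a=0 clk=1 k=1 e=1
  Δ1: h:1→0, clk:1→0
  Δ2: g:0→1
  Δ3: b:0→1, e:1→0
  Δ4: d:1→0, e:0→1
  Δ5: d:0→1
  (5Δ to stable)
t=4 Δ0: f=0 g=1 b=1 d=1 j=0 m=1 h=0 a=0 clk=0 k=1 e=1
  Δ1: clk:0→1
  Δ2: a:0→1
  Δ3: g:1→0, d:1→0
  Δ4: b:1→0, e:1→0
  Δ5: d:0→1, e:0→1
  Δ6: d:1→0
  (6Δ to stable)
t=5 Δ0: f=0 g=0 b=0 d=0 j=0 m=1 h=0 a=1 clk=1 k=1 e=1
  Δ1: clk:1→0
  (1Δ to stable)
t=6 Δ0: f=0 g=0 b=0 d=0 j=0 m=1 h=0 a=1 clk=0 k=1 e=1
  Δ1: clk:0→1
  Δ2: a:1→0
  Δ3: g:0→1, d:0→1
  Δ4: b:0→1, e:1→0
  Δ5: d:1→0, e:0→1
  Δ6: d:0→1
  (6Δ to stable)
t=7 Δ0: f=0 g=1 b=1 d=1 j=0 m=1 h=0 a=0 clk=1 k=1 e=1
  Δ1: clk:1→0
  (1Δ to stable)

6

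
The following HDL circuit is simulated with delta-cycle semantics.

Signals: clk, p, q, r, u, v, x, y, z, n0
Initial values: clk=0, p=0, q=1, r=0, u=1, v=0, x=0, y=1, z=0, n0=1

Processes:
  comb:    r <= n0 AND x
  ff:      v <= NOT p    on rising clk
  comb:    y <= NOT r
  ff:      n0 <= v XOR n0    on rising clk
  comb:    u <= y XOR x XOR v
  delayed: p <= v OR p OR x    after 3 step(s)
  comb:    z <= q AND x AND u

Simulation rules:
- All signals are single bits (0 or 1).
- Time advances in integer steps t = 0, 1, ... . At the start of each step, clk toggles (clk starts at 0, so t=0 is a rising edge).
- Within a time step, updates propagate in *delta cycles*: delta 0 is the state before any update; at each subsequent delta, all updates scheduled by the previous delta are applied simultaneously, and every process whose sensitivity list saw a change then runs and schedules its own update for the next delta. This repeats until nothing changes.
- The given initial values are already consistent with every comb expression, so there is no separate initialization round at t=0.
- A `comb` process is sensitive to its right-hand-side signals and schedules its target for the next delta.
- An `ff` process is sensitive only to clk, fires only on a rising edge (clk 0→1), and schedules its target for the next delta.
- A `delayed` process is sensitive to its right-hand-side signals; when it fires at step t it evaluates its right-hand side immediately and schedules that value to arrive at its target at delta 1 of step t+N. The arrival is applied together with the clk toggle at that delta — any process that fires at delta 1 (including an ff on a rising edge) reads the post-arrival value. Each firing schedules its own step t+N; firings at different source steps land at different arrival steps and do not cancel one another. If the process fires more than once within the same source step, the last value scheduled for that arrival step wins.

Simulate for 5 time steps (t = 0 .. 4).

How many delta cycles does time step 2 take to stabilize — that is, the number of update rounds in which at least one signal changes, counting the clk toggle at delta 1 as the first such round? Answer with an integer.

[bits: clk,r,u,q,n0,v,z,x,y,p]
t=0: Δ0=0011100010 Δ1=1011100010 Δ2=1011110010 Δ3=1001110010 | 3Δ
t=1: Δ0=1001110010 Δ1=0001110010 | 1Δ
t=2: Δ0=0001110010 Δ1=1001110010 Δ2=1001010010 | 2Δ
t=3: Δ0=1001010010 Δ1=0001010011 | 1Δ
t=4: Δ0=0001010011 Δ1=1001010011 Δ2=1001100011 Δ3=1011100011 | 3Δ

2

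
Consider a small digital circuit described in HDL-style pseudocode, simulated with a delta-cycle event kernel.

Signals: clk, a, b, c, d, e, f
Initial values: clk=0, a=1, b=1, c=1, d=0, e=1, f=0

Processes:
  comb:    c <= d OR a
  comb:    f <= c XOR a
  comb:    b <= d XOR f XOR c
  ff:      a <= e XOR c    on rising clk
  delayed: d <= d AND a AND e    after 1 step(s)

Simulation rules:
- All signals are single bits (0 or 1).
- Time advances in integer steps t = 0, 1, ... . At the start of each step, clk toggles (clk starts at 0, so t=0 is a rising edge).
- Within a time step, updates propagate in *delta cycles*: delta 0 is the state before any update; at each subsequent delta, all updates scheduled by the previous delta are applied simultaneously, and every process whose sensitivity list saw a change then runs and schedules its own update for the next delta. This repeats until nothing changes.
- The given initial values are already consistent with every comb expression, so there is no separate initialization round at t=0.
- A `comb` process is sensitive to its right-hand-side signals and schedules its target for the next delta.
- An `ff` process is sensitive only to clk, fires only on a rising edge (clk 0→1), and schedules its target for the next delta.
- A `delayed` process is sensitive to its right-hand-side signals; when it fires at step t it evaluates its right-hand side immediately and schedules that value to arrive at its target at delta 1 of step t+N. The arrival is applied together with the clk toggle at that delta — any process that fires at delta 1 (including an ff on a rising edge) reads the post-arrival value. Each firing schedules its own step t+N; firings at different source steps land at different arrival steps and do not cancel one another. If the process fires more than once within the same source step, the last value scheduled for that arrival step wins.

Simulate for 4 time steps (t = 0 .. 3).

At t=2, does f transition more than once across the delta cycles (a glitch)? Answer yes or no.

t=0 Δ0: clk=0 a=1 f=0 b=1 d=0 c=1 e=1
  Δ1: clk:0→1
  Δ2: a:1→0
  Δ3: f:0→1, c:1→0
  Δ4: f:1→0
  Δ5: b:1→0
  (5Δ to stable)
t=1 Δ0: clk=1 a=0 f=0 b=0 d=0 c=0 e=1
  Δ1: clk:1→0
  (1Δ to stable)
t=2 Δ0: clk=0 a=0 f=0 b=0 d=0 c=0 e=1
  Δ1: clk:0→1
  Δ2: a:0→1
  Δ3: f:0→1, c:0→1
  Δ4: f:1→0
  Δ5: b:0→1
  (5Δ to stable)
t=3 Δ0: clk=1 a=1 f=0 b=1 d=0 c=1 e=1
  Δ1: clk:1→0
  (1Δ to stable)

yes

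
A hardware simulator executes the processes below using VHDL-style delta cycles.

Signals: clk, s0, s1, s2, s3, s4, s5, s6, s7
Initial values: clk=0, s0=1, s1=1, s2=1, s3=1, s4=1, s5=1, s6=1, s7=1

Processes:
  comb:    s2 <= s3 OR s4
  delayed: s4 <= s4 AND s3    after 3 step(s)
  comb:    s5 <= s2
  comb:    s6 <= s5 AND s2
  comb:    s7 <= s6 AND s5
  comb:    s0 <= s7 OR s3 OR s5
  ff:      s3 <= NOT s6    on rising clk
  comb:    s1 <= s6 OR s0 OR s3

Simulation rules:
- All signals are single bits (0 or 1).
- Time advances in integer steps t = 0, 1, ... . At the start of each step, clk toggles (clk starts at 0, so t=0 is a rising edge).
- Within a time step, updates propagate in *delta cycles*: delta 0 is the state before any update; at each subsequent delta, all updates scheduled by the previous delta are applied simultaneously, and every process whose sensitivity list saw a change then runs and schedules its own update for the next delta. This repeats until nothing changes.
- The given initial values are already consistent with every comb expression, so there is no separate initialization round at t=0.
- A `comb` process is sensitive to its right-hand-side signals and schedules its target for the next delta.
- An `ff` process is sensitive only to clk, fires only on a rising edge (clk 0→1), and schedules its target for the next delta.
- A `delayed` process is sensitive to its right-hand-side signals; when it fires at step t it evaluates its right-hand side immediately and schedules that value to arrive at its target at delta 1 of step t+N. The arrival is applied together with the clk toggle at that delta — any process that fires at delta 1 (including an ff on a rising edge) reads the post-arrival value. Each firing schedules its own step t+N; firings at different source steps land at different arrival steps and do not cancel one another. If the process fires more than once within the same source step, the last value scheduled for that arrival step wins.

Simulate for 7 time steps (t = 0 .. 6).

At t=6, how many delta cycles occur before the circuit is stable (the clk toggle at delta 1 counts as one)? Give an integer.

7

[bits: s4,s5,s0,s3,s6,s1,s2,clk,s7]
t=0: Δ0=111111101 Δ1=111111111 Δ2=111011111 | 2Δ
t=1: Δ0=111011111 Δ1=111011101 | 1Δ
t=2: Δ0=111011101 Δ1=111011111 | 1Δ
t=3: Δ0=111011111 Δ1=011011101 Δ2=011011001 Δ3=001001001 Δ4=001001000 Δ5=000001000 Δ6=000000000 | 6Δ
t=4: Δ0=000000000 Δ1=000000010 Δ2=000100010 Δ3=001101110 Δ4=011101110 Δ5=011111110 Δ6=011111111 | 6Δ
t=5: Δ0=011111111 Δ1=011111101 | 1Δ
t=6: Δ0=011111101 Δ1=011111111 Δ2=011011111 Δ3=011011011 Δ4=001001011 Δ5=001001010 Δ6=000001010 Δ7=000000010 | 7Δ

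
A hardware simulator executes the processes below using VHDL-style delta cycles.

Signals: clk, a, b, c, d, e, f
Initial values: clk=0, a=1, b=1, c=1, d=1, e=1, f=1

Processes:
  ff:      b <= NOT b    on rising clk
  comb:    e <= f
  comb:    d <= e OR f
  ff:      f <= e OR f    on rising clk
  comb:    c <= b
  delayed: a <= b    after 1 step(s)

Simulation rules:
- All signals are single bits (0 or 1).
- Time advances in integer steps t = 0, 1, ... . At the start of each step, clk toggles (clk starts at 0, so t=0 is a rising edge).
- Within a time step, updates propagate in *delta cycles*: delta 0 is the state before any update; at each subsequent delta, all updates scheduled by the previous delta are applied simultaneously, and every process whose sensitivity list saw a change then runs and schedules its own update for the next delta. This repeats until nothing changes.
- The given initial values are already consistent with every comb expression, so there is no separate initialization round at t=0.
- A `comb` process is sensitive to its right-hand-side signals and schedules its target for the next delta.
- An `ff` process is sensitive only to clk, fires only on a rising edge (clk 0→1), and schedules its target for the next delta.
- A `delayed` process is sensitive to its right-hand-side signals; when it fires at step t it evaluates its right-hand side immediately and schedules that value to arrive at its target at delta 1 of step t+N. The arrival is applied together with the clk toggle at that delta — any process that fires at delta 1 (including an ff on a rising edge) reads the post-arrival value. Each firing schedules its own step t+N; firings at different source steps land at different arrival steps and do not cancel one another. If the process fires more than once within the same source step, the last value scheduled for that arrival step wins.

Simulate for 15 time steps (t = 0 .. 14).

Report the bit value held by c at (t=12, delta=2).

t0.Δ0 b=1 f=1 a=1 c=1 d=1 e=1 clk=0
t0.Δ1 b=1 f=1 a=1 c=1 d=1 e=1 clk=1
t0.Δ2 b=0 f=1 a=1 c=1 d=1 e=1 clk=1
t0.Δ3 b=0 f=1 a=1 c=0 d=1 e=1 clk=1
t1.Δ0 b=0 f=1 a=1 c=0 d=1 e=1 clk=1
t1.Δ1 b=0 f=1 a=0 c=0 d=1 e=1 clk=0
t2.Δ0 b=0 f=1 a=0 c=0 d=1 e=1 clk=0
t2.Δ1 b=0 f=1 a=0 c=0 d=1 e=1 clk=1
t2.Δ2 b=1 f=1 a=0 c=0 d=1 e=1 clk=1
t2.Δ3 b=1 f=1 a=0 c=1 d=1 e=1 clk=1
t3.Δ0 b=1 f=1 a=0 c=1 d=1 e=1 clk=1
t3.Δ1 b=1 f=1 a=1 c=1 d=1 e=1 clk=0
t4.Δ0 b=1 f=1 a=1 c=1 d=1 e=1 clk=0
t4.Δ1 b=1 f=1 a=1 c=1 d=1 e=1 clk=1
t4.Δ2 b=0 f=1 a=1 c=1 d=1 e=1 clk=1
t4.Δ3 b=0 f=1 a=1 c=0 d=1 e=1 clk=1
t5.Δ0 b=0 f=1 a=1 c=0 d=1 e=1 clk=1
t5.Δ1 b=0 f=1 a=0 c=0 d=1 e=1 clk=0
t6.Δ0 b=0 f=1 a=0 c=0 d=1 e=1 clk=0
t6.Δ1 b=0 f=1 a=0 c=0 d=1 e=1 clk=1
t6.Δ2 b=1 f=1 a=0 c=0 d=1 e=1 clk=1
t6.Δ3 b=1 f=1 a=0 c=1 d=1 e=1 clk=1
t7.Δ0 b=1 f=1 a=0 c=1 d=1 e=1 clk=1
t7.Δ1 b=1 f=1 a=1 c=1 d=1 e=1 clk=0
t8.Δ0 b=1 f=1 a=1 c=1 d=1 e=1 clk=0
t8.Δ1 b=1 f=1 a=1 c=1 d=1 e=1 clk=1
t8.Δ2 b=0 f=1 a=1 c=1 d=1 e=1 clk=1
t8.Δ3 b=0 f=1 a=1 c=0 d=1 e=1 clk=1
t9.Δ0 b=0 f=1 a=1 c=0 d=1 e=1 clk=1
t9.Δ1 b=0 f=1 a=0 c=0 d=1 e=1 clk=0
t10.Δ0 b=0 f=1 a=0 c=0 d=1 e=1 clk=0
t10.Δ1 b=0 f=1 a=0 c=0 d=1 e=1 clk=1
t10.Δ2 b=1 f=1 a=0 c=0 d=1 e=1 clk=1
t10.Δ3 b=1 f=1 a=0 c=1 d=1 e=1 clk=1
t11.Δ0 b=1 f=1 a=0 c=1 d=1 e=1 clk=1
t11.Δ1 b=1 f=1 a=1 c=1 d=1 e=1 clk=0
t12.Δ0 b=1 f=1 a=1 c=1 d=1 e=1 clk=0
t12.Δ1 b=1 f=1 a=1 c=1 d=1 e=1 clk=1
t12.Δ2 b=0 f=1 a=1 c=1 d=1 e=1 clk=1
t12.Δ3 b=0 f=1 a=1 c=0 d=1 e=1 clk=1
t13.Δ0 b=0 f=1 a=1 c=0 d=1 e=1 clk=1
t13.Δ1 b=0 f=1 a=0 c=0 d=1 e=1 clk=0
t14.Δ0 b=0 f=1 a=0 c=0 d=1 e=1 clk=0
t14.Δ1 b=0 f=1 a=0 c=0 d=1 e=1 clk=1
t14.Δ2 b=1 f=1 a=0 c=0 d=1 e=1 clk=1
t14.Δ3 b=1 f=1 a=0 c=1 d=1 e=1 clk=1

1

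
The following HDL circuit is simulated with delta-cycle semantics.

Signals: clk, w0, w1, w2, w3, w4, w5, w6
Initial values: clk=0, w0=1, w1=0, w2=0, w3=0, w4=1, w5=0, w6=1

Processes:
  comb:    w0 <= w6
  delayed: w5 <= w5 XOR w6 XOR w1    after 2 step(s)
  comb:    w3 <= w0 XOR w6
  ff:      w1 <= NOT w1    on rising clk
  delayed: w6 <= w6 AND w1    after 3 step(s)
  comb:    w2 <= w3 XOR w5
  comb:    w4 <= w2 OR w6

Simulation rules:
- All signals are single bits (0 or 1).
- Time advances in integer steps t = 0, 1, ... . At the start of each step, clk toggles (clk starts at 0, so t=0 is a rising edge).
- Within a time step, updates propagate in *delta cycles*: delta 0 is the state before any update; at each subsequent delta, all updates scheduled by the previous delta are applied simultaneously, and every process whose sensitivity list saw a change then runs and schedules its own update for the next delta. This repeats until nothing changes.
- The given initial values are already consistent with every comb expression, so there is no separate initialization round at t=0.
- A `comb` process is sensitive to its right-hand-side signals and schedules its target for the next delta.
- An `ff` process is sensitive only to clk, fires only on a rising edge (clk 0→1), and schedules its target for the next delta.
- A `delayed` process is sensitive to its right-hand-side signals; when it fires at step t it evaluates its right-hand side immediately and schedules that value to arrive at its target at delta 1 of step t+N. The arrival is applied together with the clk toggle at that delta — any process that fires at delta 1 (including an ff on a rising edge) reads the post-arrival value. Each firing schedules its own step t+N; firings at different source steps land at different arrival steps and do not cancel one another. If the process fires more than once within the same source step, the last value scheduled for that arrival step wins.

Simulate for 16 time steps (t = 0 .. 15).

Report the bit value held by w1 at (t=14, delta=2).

0

t0.Δ0 w4=1 w1=0 w2=0 w6=1 clk=0 w0=1 w3=0 w5=0
t0.Δ1 w4=1 w1=0 w2=0 w6=1 clk=1 w0=1 w3=0 w5=0
t0.Δ2 w4=1 w1=1 w2=0 w6=1 clk=1 w0=1 w3=0 w5=0
t1.Δ0 w4=1 w1=1 w2=0 w6=1 clk=1 w0=1 w3=0 w5=0
t1.Δ1 w4=1 w1=1 w2=0 w6=1 clk=0 w0=1 w3=0 w5=0
t2.Δ0 w4=1 w1=1 w2=0 w6=1 clk=0 w0=1 w3=0 w5=0
t2.Δ1 w4=1 w1=1 w2=0 w6=1 clk=1 w0=1 w3=0 w5=0
t2.Δ2 w4=1 w1=0 w2=0 w6=1 clk=1 w0=1 w3=0 w5=0
t3.Δ0 w4=1 w1=0 w2=0 w6=1 clk=1 w0=1 w3=0 w5=0
t3.Δ1 w4=1 w1=0 w2=0 w6=1 clk=0 w0=1 w3=0 w5=0
t4.Δ0 w4=1 w1=0 w2=0 w6=1 clk=0 w0=1 w3=0 w5=0
t4.Δ1 w4=1 w1=0 w2=0 w6=1 clk=1 w0=1 w3=0 w5=1
t4.Δ2 w4=1 w1=1 w2=1 w6=1 clk=1 w0=1 w3=0 w5=1
t5.Δ0 w4=1 w1=1 w2=1 w6=1 clk=1 w0=1 w3=0 w5=1
t5.Δ1 w4=1 w1=1 w2=1 w6=0 clk=0 w0=1 w3=0 w5=1
t5.Δ2 w4=1 w1=1 w2=1 w6=0 clk=0 w0=0 w3=1 w5=1
t5.Δ3 w4=1 w1=1 w2=0 w6=0 clk=0 w0=0 w3=0 w5=1
t5.Δ4 w4=0 w1=1 w2=1 w6=0 clk=0 w0=0 w3=0 w5=1
t5.Δ5 w4=1 w1=1 w2=1 w6=0 clk=0 w0=0 w3=0 w5=1
t6.Δ0 w4=1 w1=1 w2=1 w6=0 clk=0 w0=0 w3=0 w5=1
t6.Δ1 w4=1 w1=1 w2=1 w6=0 clk=1 w0=0 w3=0 w5=1
t6.Δ2 w4=1 w1=0 w2=1 w6=0 clk=1 w0=0 w3=0 w5=1
t7.Δ0 w4=1 w1=0 w2=1 w6=0 clk=1 w0=0 w3=0 w5=1
t7.Δ1 w4=1 w1=0 w2=1 w6=1 clk=0 w0=0 w3=0 w5=0
t7.Δ2 w4=1 w1=0 w2=0 w6=1 clk=0 w0=1 w3=1 w5=0
t7.Δ3 w4=1 w1=0 w2=1 w6=1 clk=0 w0=1 w3=0 w5=0
t7.Δ4 w4=1 w1=0 w2=0 w6=1 clk=0 w0=1 w3=0 w5=0
t8.Δ0 w4=1 w1=0 w2=0 w6=1 clk=0 w0=1 w3=0 w5=0
t8.Δ1 w4=1 w1=0 w2=0 w6=0 clk=1 w0=1 w3=0 w5=1
t8.Δ2 w4=0 w1=1 w2=1 w6=0 clk=1 w0=0 w3=1 w5=1
t8.Δ3 w4=1 w1=1 w2=0 w6=0 clk=1 w0=0 w3=0 w5=1
t8.Δ4 w4=0 w1=1 w2=1 w6=0 clk=1 w0=0 w3=0 w5=1
t8.Δ5 w4=1 w1=1 w2=1 w6=0 clk=1 w0=0 w3=0 w5=1
t9.Δ0 w4=1 w1=1 w2=1 w6=0 clk=1 w0=0 w3=0 w5=1
t9.Δ1 w4=1 w1=1 w2=1 w6=0 clk=0 w0=0 w3=0 w5=1
t10.Δ0 w4=1 w1=1 w2=1 w6=0 clk=0 w0=0 w3=0 w5=1
t10.Δ1 w4=1 w1=1 w2=1 w6=0 clk=1 w0=0 w3=0 w5=0
t10.Δ2 w4=1 w1=0 w2=0 w6=0 clk=1 w0=0 w3=0 w5=0
t10.Δ3 w4=0 w1=0 w2=0 w6=0 clk=1 w0=0 w3=0 w5=0
t11.Δ0 w4=0 w1=0 w2=0 w6=0 clk=1 w0=0 w3=0 w5=0
t11.Δ1 w4=0 w1=0 w2=0 w6=0 clk=0 w0=0 w3=0 w5=0
t12.Δ0 w4=0 w1=0 w2=0 w6=0 clk=0 w0=0 w3=0 w5=0
t12.Δ1 w4=0 w1=0 w2=0 w6=0 clk=1 w0=0 w3=0 w5=0
t12.Δ2 w4=0 w1=1 w2=0 w6=0 clk=1 w0=0 w3=0 w5=0
t13.Δ0 w4=0 w1=1 w2=0 w6=0 clk=1 w0=0 w3=0 w5=0
t13.Δ1 w4=0 w1=1 w2=0 w6=0 clk=0 w0=0 w3=0 w5=0
t14.Δ0 w4=0 w1=1 w2=0 w6=0 clk=0 w0=0 w3=0 w5=0
t14.Δ1 w4=0 w1=1 w2=0 w6=0 clk=1 w0=0 w3=0 w5=1
t14.Δ2 w4=0 w1=0 w2=1 w6=0 clk=1 w0=0 w3=0 w5=1
t14.Δ3 w4=1 w1=0 w2=1 w6=0 clk=1 w0=0 w3=0 w5=1
t15.Δ0 w4=1 w1=0 w2=1 w6=0 clk=1 w0=0 w3=0 w5=1
t15.Δ1 w4=1 w1=0 w2=1 w6=0 clk=0 w0=0 w3=0 w5=1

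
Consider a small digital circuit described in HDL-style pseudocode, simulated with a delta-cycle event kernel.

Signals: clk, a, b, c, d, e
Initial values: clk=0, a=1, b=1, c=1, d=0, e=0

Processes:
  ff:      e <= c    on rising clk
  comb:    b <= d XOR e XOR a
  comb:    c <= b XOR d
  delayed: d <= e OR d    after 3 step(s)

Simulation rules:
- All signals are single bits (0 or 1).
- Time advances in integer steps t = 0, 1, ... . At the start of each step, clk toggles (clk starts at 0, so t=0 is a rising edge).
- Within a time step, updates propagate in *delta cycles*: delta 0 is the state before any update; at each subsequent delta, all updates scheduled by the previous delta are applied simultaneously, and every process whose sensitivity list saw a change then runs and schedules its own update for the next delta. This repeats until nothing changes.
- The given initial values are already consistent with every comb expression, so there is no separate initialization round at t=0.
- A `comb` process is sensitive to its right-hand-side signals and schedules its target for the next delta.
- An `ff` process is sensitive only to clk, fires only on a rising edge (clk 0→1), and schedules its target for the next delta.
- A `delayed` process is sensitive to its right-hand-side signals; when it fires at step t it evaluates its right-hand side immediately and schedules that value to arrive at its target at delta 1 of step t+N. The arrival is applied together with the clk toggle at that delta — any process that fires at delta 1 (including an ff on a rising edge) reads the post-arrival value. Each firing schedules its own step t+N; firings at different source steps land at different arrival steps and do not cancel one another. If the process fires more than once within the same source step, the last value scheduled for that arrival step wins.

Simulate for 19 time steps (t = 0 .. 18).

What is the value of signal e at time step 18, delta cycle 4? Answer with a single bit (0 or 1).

0

t=0 Δ0: d=0 c=1 a=1 e=0 clk=0 b=1
  Δ1: clk:0→1
  Δ2: e:0→1
  Δ3: b:1→0
  Δ4: c:1→0
  (4Δ to stable)
t=1 Δ0: d=0 c=0 a=1 e=1 clk=1 b=0
  Δ1: clk:1→0
  (1Δ to stable)
t=2 Δ0: d=0 c=0 a=1 e=1 clk=0 b=0
  Δ1: clk:0→1
  Δ2: e:1→0
  Δ3: b:0→1
  Δ4: c:0→1
  (4Δ to stable)
t=3 Δ0: d=0 c=1 a=1 e=0 clk=1 b=1
  Δ1: d:0→1, clk:1→0
  Δ2: c:1→0, b:1→0
  Δ3: c:0→1
  (3Δ to stable)
t=4 Δ0: d=1 c=1 a=1 e=0 clk=0 b=0
  Δ1: clk:0→1
  Δ2: e:0→1
  Δ3: b:0→1
  Δ4: c:1→0
  (4Δ to stable)
t=5 Δ0: d=1 c=0 a=1 e=1 clk=1 b=1
  Δ1: d:1→0, clk:1→0
  Δ2: c:0→1, b:1→0
  Δ3: c:1→0
  (3Δ to stable)
t=6 Δ0: d=0 c=0 a=1 e=1 clk=0 b=0
  Δ1: d:0→1, clk:0→1
  Δ2: c:0→1, e:1→0, b:0→1
  Δ3: c:1→0, b:1→0
  Δ4: c:0→1
  (4Δ to stable)
t=7 Δ0: d=1 c=1 a=1 e=0 clk=1 b=0
  Δ1: clk:1→0
  (1Δ to stable)
t=8 Δ0: d=1 c=1 a=1 e=0 clk=0 b=0
  Δ1: clk:0→1
  Δ2: e:0→1
  Δ3: b:0→1
  Δ4: c:1→0
  (4Δ to stable)
t=9 Δ0: d=1 c=0 a=1 e=1 clk=1 b=1
  Δ1: clk:1→0
  (1Δ to stable)
t=10 Δ0: d=1 c=0 a=1 e=1 clk=0 b=1
  Δ1: clk:0→1
  Δ2: e:1→0
  Δ3: b:1→0
  Δ4: c:0→1
  (4Δ to stable)
t=11 Δ0: d=1 c=1 a=1 e=0 clk=1 b=0
  Δ1: clk:1→0
  (1Δ to stable)
t=12 Δ0: d=1 c=1 a=1 e=0 clk=0 b=0
  Δ1: clk:0→1
  Δ2: e:0→1
  Δ3: b:0→1
  Δ4: c:1→0
  (4Δ to stable)
t=13 Δ0: d=1 c=0 a=1 e=1 clk=1 b=1
  Δ1: clk:1→0
  (1Δ to stable)
t=14 Δ0: d=1 c=0 a=1 e=1 clk=0 b=1
  Δ1: clk:0→1
  Δ2: e:1→0
  Δ3: b:1→0
  Δ4: c:0→1
  (4Δ to stable)
t=15 Δ0: d=1 c=1 a=1 e=0 clk=1 b=0
  Δ1: clk:1→0
  (1Δ to stable)
t=16 Δ0: d=1 c=1 a=1 e=0 clk=0 b=0
  Δ1: clk:0→1
  Δ2: e:0→1
  Δ3: b:0→1
  Δ4: c:1→0
  (4Δ to stable)
t=17 Δ0: d=1 c=0 a=1 e=1 clk=1 b=1
  Δ1: clk:1→0
  (1Δ to stable)
t=18 Δ0: d=1 c=0 a=1 e=1 clk=0 b=1
  Δ1: clk:0→1
  Δ2: e:1→0
  Δ3: b:1→0
  Δ4: c:0→1
  (4Δ to stable)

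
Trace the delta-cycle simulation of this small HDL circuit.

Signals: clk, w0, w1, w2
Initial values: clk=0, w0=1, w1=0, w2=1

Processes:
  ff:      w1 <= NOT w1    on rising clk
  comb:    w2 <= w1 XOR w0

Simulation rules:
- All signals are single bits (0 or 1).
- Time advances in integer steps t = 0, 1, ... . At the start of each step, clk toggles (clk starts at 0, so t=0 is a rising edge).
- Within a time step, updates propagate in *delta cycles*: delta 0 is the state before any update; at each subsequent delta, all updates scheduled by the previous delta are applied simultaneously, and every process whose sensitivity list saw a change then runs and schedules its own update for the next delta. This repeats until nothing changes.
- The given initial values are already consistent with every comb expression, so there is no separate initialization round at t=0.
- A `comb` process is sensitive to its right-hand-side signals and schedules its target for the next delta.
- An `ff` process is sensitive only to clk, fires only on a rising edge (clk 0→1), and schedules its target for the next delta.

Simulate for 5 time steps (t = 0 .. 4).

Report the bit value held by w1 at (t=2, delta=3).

0

t0.Δ0 w0=1 w2=1 w1=0 clk=0
t0.Δ1 w0=1 w2=1 w1=0 clk=1
t0.Δ2 w0=1 w2=1 w1=1 clk=1
t0.Δ3 w0=1 w2=0 w1=1 clk=1
t1.Δ0 w0=1 w2=0 w1=1 clk=1
t1.Δ1 w0=1 w2=0 w1=1 clk=0
t2.Δ0 w0=1 w2=0 w1=1 clk=0
t2.Δ1 w0=1 w2=0 w1=1 clk=1
t2.Δ2 w0=1 w2=0 w1=0 clk=1
t2.Δ3 w0=1 w2=1 w1=0 clk=1
t3.Δ0 w0=1 w2=1 w1=0 clk=1
t3.Δ1 w0=1 w2=1 w1=0 clk=0
t4.Δ0 w0=1 w2=1 w1=0 clk=0
t4.Δ1 w0=1 w2=1 w1=0 clk=1
t4.Δ2 w0=1 w2=1 w1=1 clk=1
t4.Δ3 w0=1 w2=0 w1=1 clk=1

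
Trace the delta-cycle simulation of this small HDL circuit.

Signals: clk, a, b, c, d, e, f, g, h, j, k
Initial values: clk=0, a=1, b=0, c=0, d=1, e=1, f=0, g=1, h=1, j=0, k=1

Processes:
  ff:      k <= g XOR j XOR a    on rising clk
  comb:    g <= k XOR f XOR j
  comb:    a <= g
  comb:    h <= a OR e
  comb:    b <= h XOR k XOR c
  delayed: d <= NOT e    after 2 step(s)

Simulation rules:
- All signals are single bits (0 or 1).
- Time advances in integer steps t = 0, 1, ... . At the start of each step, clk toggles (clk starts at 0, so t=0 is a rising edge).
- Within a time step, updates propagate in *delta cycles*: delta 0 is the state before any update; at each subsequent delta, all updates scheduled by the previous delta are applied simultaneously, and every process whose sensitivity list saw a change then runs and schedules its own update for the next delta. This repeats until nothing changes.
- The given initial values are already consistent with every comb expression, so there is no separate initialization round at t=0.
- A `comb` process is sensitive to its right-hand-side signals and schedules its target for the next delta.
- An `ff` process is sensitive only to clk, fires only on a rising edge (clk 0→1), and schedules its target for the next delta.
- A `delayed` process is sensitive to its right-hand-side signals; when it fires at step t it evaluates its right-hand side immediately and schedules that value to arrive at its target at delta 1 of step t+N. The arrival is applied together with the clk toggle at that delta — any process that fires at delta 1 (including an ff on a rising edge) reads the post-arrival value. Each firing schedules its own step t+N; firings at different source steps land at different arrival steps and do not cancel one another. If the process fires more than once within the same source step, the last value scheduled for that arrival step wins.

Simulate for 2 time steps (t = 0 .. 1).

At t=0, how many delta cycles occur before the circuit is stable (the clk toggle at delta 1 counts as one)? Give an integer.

[bits: a,f,e,d,c,h,b,clk,g,j,k]
t=0: Δ0=10110100101 Δ1=10110101101 Δ2=10110101100 Δ3=10110111000 Δ4=00110111000 | 4Δ
t=1: Δ0=00110111000 Δ1=00110110000 | 1Δ

4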